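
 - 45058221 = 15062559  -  60120780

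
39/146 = 39/146 = 0.27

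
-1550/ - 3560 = 155/356 = 0.44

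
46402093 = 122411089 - 76008996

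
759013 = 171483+587530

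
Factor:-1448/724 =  - 2 = - 2^1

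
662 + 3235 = 3897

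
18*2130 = 38340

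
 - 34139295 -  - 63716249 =29576954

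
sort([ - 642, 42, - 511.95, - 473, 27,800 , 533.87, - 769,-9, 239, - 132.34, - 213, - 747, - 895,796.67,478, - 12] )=[ - 895, - 769, - 747 , - 642,  -  511.95, - 473, - 213,-132.34, - 12,-9,27, 42, 239, 478,533.87, 796.67,800]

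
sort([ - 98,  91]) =[  -  98 , 91 ] 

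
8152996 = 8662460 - 509464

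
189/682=189/682=0.28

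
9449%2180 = 729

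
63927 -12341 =51586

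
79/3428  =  79/3428 = 0.02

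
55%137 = 55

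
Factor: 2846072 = 2^3*17^2*1231^1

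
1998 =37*54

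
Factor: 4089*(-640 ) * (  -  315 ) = 824342400 = 2^7*3^3*5^2 * 7^1 *29^1*47^1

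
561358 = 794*707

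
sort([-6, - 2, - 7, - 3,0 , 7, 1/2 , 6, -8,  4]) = [ - 8, - 7,-6,-3, - 2, 0, 1/2, 4 , 6, 7]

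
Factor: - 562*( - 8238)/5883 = 1543252/1961 = 2^2*37^( - 1)*53^ ( - 1) * 281^1*1373^1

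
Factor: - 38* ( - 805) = 30590=2^1*5^1*7^1* 19^1*23^1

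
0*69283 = 0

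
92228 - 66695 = 25533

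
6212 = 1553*4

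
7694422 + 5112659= 12807081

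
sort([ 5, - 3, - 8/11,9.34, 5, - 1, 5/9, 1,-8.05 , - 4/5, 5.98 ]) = [ -8.05, - 3, -1 ,  -  4/5,-8/11  ,  5/9,1, 5 , 5 , 5.98 , 9.34]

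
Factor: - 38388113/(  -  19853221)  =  19^1*599^1*3373^1 * 19853221^( - 1)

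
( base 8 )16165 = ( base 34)6a9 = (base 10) 7285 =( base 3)100222211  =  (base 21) GAJ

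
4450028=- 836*( - 5323)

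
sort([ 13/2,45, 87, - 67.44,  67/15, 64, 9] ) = [ - 67.44,67/15, 13/2, 9,45 , 64,  87]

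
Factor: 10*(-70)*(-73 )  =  51100  =  2^2*5^2*7^1 * 73^1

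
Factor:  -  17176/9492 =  - 2^1*3^( - 1) * 7^(-1)*19^1 = - 38/21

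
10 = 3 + 7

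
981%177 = 96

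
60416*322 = 19453952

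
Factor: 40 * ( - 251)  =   - 2^3*5^1*251^1 = - 10040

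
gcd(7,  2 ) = 1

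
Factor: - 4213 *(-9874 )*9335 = 2^1*5^1*11^1*383^1*1867^1*4937^1 = 388328177270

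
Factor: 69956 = 2^2*17489^1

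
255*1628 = 415140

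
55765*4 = 223060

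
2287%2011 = 276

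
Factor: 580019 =11^1*67^1*787^1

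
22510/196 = 114 + 83/98 = 114.85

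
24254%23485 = 769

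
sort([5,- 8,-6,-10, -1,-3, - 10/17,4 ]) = [ - 10,-8 , -6, - 3, - 1, - 10/17,4,5]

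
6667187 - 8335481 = -1668294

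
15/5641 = 15/5641 = 0.00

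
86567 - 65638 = 20929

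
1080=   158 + 922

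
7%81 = 7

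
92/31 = 2 + 30/31 =2.97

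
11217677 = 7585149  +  3632528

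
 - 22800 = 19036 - 41836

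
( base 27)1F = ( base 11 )39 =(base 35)17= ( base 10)42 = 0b101010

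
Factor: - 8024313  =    -  3^1*11^1*243161^1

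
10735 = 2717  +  8018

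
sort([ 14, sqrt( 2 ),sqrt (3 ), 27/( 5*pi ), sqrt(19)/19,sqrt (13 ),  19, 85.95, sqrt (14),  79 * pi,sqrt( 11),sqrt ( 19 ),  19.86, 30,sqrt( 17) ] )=[sqrt( 19 ) /19, sqrt(2), 27/( 5*pi ), sqrt( 3 ),sqrt( 11 ), sqrt( 13),sqrt(14 ) , sqrt (17 )  ,  sqrt(19 ), 14  ,  19, 19.86,30,  85.95,79*pi ] 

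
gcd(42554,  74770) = 2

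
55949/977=57+260/977= 57.27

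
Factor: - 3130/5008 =  -  5/8 = - 2^( - 3 )*5^1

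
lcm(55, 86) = 4730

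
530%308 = 222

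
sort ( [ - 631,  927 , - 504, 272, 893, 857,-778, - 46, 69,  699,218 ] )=[-778, - 631 , - 504,  -  46,69,218,  272 , 699, 857, 893 , 927]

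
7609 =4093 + 3516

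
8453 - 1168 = 7285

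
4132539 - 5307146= - 1174607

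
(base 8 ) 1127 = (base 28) LB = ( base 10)599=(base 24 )10N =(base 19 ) 1CA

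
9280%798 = 502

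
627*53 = 33231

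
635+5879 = 6514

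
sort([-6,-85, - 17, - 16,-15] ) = [ - 85, - 17, - 16,  -  15, - 6 ]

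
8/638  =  4/319 = 0.01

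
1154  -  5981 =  - 4827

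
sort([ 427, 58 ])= [ 58,427]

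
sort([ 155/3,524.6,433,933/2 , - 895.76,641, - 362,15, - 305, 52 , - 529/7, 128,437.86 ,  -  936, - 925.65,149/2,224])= [ -936, - 925.65, - 895.76, - 362 ,- 305, - 529/7,15, 155/3 , 52, 149/2,128, 224,433,437.86,933/2 , 524.6 , 641]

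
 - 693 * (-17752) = 12302136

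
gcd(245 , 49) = 49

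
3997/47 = 3997/47 = 85.04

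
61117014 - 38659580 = 22457434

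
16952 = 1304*13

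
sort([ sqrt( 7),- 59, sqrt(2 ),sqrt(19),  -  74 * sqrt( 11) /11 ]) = [ - 59, - 74*sqrt( 11)/11, sqrt( 2 ),sqrt (7 ),sqrt( 19)]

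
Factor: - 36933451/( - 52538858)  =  2^( - 1)*103^( - 1) * 109^1*255043^( - 1)*338839^1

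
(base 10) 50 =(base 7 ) 101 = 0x32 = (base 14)38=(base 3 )1212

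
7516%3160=1196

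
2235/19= 117+12/19 =117.63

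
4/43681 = 4/43681 = 0.00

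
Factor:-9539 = -9539^1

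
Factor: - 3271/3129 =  - 3^( - 1)*7^( - 1)*149^( - 1 )*3271^1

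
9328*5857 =54634096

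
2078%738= 602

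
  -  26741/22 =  - 2431/2=   - 1215.50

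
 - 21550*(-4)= 86200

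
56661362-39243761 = 17417601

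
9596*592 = 5680832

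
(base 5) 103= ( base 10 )28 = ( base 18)1a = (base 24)14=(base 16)1C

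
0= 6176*0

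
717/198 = 3 + 41/66 = 3.62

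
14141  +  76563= 90704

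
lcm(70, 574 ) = 2870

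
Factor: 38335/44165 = 697/803 = 11^( -1 )*17^1*41^1*73^(-1 )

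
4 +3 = 7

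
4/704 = 1/176  =  0.01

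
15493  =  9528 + 5965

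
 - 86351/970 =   -  90  +  949/970 = - 89.02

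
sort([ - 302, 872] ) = [ - 302 , 872 ]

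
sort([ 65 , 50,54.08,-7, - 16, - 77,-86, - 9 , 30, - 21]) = [ - 86, - 77, - 21, - 16 , - 9, - 7,30,50,  54.08,65]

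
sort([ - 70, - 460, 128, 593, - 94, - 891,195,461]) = [ - 891 , - 460 ,-94, - 70,128,195,461,593]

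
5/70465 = 1/14093 = 0.00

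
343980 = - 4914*(-70 ) 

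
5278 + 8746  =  14024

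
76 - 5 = 71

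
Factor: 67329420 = 2^2*3^1 *5^1*1122157^1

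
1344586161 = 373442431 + 971143730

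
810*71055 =57554550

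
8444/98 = 86 + 8/49=86.16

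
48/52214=24/26107 = 0.00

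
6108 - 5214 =894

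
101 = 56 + 45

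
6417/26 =6417/26 = 246.81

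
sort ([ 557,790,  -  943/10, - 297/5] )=[ - 943/10,  -  297/5, 557, 790 ] 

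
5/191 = 5/191 = 0.03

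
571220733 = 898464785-327244052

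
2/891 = 2/891 = 0.00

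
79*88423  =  6985417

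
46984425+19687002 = 66671427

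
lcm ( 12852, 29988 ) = 89964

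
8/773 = 8/773 = 0.01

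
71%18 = 17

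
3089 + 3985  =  7074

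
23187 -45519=-22332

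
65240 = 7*9320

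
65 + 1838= 1903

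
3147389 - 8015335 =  - 4867946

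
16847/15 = 16847/15 = 1123.13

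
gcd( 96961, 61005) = 1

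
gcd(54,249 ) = 3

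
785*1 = 785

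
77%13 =12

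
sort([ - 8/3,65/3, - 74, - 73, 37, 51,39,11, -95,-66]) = [  -  95,- 74, - 73, - 66,-8/3,11, 65/3,37, 39, 51]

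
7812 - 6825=987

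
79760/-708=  - 113+61/177 = - 112.66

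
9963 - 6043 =3920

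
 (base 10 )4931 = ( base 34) 491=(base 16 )1343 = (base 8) 11503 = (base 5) 124211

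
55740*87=4849380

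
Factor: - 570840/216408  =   -5^1*67^1 * 127^(-1)=-335/127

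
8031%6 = 3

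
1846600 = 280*6595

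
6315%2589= 1137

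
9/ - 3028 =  - 1  +  3019/3028  =  -  0.00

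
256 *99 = 25344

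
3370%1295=780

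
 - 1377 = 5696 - 7073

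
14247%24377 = 14247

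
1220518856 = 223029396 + 997489460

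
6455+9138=15593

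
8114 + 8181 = 16295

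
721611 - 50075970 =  - 49354359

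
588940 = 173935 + 415005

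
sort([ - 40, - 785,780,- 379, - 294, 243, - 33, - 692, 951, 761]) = [ - 785, - 692,-379, - 294 , - 40,  -  33, 243,761, 780,951 ]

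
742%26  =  14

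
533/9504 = 533/9504 = 0.06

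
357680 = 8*44710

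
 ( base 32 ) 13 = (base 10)35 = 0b100011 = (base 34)11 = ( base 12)2b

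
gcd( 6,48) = 6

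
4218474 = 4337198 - 118724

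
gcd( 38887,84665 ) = 1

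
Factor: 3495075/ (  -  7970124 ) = -1165025/2656708= -  2^( -2)*5^2*46601^1*664177^(-1)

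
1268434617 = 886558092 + 381876525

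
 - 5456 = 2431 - 7887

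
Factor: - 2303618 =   -  2^1*113^1 *10193^1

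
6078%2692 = 694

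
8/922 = 4/461 = 0.01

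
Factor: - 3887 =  - 13^2*23^1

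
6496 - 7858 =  - 1362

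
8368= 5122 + 3246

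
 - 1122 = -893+-229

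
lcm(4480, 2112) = 147840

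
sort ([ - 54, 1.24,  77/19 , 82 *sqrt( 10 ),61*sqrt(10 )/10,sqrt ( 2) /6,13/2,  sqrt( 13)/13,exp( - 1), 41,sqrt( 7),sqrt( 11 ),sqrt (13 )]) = [ - 54, sqrt( 2 )/6, sqrt(13) /13,exp ( - 1),1.24,sqrt(7), sqrt ( 11),sqrt ( 13 ), 77/19,13/2,61*sqrt( 10 )/10,  41, 82* sqrt ( 10 ) ] 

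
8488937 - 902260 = 7586677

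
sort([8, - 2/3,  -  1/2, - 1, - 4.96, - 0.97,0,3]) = [- 4.96, - 1,  -  0.97, - 2/3, - 1/2 , 0,3,8]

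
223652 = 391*572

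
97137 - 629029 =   -  531892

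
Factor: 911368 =2^3*113921^1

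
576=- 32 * ( - 18)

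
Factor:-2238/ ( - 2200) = 2^ (- 2 )*3^1*5^(-2)*11^( - 1 )*373^1 = 1119/1100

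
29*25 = 725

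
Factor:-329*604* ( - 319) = 63390404 = 2^2*7^1*11^1*29^1*47^1*151^1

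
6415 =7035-620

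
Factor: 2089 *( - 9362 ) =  - 2^1*31^1*151^1*2089^1 = - 19557218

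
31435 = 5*6287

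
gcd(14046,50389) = 1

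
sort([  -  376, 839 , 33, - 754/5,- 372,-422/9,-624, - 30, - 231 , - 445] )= [  -  624, - 445, - 376,  -  372, -231, - 754/5, - 422/9, - 30, 33,  839] 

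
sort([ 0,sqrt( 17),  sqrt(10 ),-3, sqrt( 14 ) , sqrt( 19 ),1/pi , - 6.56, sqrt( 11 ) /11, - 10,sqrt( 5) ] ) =[ - 10, - 6.56 , - 3,0,sqrt( 11 )/11, 1/pi,sqrt (5 ),sqrt(10 ) , sqrt( 14), sqrt( 17 ) , sqrt (19)]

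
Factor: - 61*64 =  - 2^6*61^1 = - 3904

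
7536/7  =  1076+4/7=1076.57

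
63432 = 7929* 8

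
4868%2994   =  1874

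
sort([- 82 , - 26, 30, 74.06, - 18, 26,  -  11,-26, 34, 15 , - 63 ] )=[ -82, - 63,  -  26, - 26 , - 18,- 11, 15,26, 30,  34,74.06]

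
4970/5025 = 994/1005 = 0.99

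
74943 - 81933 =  - 6990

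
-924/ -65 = 14 + 14/65 = 14.22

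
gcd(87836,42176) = 4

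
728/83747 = 728/83747 = 0.01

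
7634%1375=759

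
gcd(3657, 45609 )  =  69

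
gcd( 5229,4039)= 7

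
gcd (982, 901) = 1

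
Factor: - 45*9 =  - 405 = -3^4*5^1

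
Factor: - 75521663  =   - 7^1*67^1*283^1* 569^1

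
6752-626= 6126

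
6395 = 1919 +4476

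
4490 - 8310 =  - 3820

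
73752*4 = 295008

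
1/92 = 1/92  =  0.01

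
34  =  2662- 2628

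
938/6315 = 938/6315  =  0.15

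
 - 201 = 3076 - 3277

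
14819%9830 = 4989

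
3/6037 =3/6037 = 0.00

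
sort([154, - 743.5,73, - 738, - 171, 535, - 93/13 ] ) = [ - 743.5, - 738 ,  -  171,- 93/13,73,154,535] 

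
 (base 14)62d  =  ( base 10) 1217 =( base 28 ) 1fd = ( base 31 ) 188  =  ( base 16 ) 4c1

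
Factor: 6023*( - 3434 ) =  - 2^1*17^1*19^1*101^1*317^1 = - 20682982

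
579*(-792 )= -458568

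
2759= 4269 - 1510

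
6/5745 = 2/1915 = 0.00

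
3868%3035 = 833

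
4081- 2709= 1372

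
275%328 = 275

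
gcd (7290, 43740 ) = 7290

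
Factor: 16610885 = 5^1 * 31^2*3457^1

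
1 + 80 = 81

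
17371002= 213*81554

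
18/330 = 3/55 = 0.05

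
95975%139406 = 95975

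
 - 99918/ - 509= 196 + 154/509 = 196.30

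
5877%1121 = 272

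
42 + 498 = 540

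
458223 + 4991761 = 5449984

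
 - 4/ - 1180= 1/295= 0.00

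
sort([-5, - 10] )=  [ - 10, - 5] 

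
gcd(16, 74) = 2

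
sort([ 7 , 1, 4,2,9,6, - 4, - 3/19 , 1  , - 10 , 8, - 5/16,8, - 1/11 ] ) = [-10  , - 4,-5/16, - 3/19, - 1/11,1,1,2,  4 , 6,7,8,8,9] 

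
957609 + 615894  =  1573503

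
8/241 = 8/241 = 0.03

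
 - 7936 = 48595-56531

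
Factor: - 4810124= - 2^2*11^1*109321^1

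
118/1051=118/1051 = 0.11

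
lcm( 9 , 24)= 72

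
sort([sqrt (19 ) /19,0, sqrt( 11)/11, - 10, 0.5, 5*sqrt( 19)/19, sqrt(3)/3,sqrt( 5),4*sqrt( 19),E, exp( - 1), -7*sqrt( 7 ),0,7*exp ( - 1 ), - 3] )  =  [ - 7*sqrt( 7),-10, - 3,0,0,sqrt(19 ) /19,sqrt( 11)/11,exp( - 1),0.5,sqrt( 3)/3,5*sqrt(19)/19,sqrt(5),7*exp( - 1),E,4*  sqrt( 19)]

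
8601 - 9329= - 728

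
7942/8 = 992  +  3/4 = 992.75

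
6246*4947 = 30898962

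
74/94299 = 74/94299 =0.00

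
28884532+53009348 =81893880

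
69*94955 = 6551895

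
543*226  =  122718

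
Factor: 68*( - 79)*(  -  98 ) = 526456 = 2^3*7^2*17^1*79^1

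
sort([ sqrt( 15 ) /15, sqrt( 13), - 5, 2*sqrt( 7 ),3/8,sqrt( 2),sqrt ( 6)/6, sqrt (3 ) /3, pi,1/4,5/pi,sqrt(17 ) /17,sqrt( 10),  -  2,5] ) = [ - 5,-2,sqrt( 17)/17, 1/4, sqrt( 15 ) /15 , 3/8,sqrt(6 ) /6  ,  sqrt(3)/3,sqrt(2),5/pi,pi,sqrt(10 ),sqrt( 13 ),5 , 2*sqrt( 7 )]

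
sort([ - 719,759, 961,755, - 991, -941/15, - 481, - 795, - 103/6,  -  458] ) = [ - 991,  -  795,  -  719, - 481,-458, - 941/15, - 103/6, 755,759,961 ]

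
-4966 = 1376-6342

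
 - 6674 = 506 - 7180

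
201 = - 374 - -575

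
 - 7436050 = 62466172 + -69902222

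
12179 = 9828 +2351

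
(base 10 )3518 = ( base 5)103033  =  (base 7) 13154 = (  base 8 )6676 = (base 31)3kf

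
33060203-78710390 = -45650187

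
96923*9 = 872307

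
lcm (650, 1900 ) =24700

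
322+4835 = 5157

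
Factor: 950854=2^1 * 475427^1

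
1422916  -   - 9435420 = 10858336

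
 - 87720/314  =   - 43860/157=   -279.36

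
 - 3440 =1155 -4595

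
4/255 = 4/255 = 0.02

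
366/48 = 61/8 =7.62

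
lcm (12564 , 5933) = 213588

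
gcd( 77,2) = 1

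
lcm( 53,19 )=1007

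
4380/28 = 156+3/7 = 156.43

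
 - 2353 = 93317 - 95670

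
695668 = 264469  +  431199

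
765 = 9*85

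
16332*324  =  5291568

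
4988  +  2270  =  7258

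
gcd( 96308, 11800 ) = 4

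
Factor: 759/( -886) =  - 2^ ( - 1)*3^1*11^1*23^1 * 443^( - 1)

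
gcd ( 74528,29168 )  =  16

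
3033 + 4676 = 7709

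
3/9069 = 1/3023  =  0.00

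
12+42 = 54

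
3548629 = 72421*49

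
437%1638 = 437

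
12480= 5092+7388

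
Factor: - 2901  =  -3^1*967^1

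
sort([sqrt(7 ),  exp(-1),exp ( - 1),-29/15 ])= [ - 29/15, exp(-1) , exp(  -  1), sqrt( 7) ] 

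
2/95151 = 2/95151 = 0.00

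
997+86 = 1083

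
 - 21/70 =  - 3/10 = - 0.30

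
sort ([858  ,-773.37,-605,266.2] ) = [ - 773.37,-605, 266.2,  858]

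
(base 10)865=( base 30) sp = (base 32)R1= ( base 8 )1541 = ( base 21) 1K4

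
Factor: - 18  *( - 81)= 1458 = 2^1 * 3^6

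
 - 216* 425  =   - 91800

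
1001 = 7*143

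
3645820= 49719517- 46073697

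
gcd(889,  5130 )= 1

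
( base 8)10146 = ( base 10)4198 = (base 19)bbi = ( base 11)3177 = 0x1066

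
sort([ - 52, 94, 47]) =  [ - 52,47, 94 ] 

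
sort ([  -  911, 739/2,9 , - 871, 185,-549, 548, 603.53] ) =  [-911,-871,  -  549,9,185, 739/2 , 548, 603.53]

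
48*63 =3024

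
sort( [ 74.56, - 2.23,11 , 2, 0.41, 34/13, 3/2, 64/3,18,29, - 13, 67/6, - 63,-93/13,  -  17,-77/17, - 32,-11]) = [ - 63, - 32, - 17,-13,-11, - 93/13,- 77/17,-2.23, 0.41, 3/2,2,34/13,11,67/6, 18,64/3,29,74.56]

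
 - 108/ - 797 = 108/797 = 0.14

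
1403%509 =385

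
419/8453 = 419/8453 =0.05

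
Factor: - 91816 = - 2^3 *23^1*499^1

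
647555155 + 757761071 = 1405316226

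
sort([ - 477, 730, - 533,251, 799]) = [ -533, - 477, 251, 730, 799]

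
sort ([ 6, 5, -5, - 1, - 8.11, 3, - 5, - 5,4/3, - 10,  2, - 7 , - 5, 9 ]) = [- 10,  -  8.11, - 7, - 5,-5, - 5, - 5,  -  1 , 4/3,2,3,  5,6, 9 ]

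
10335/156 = 265/4 = 66.25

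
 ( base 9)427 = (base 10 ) 349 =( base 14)1AD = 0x15D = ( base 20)h9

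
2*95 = 190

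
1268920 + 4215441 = 5484361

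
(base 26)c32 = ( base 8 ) 20000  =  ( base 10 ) 8192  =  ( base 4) 2000000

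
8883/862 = 8883/862 = 10.31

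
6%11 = 6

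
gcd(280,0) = 280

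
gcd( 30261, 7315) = 77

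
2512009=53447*47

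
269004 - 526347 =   -  257343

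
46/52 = 23/26 = 0.88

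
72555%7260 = 7215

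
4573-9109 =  - 4536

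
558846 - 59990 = 498856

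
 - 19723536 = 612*( - 32228 ) 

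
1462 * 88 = 128656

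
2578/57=2578/57= 45.23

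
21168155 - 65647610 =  - 44479455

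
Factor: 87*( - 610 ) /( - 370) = 3^1*29^1*37^(-1)*61^1 = 5307/37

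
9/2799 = 1/311 = 0.00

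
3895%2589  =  1306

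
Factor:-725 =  - 5^2*29^1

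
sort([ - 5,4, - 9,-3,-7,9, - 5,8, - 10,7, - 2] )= [ - 10 , - 9, - 7,- 5, - 5, - 3 , - 2, 4,7, 8, 9]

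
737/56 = 737/56  =  13.16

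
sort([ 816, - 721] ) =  [ - 721,816 ]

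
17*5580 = 94860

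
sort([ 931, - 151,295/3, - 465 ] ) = [-465,  -  151,295/3,931 ] 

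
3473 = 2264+1209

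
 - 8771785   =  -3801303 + - 4970482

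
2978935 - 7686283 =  - 4707348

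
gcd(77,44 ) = 11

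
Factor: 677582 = 2^1*338791^1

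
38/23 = 38/23 = 1.65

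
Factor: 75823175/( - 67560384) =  - 2^( - 6) * 3^( -1 )*5^2*23^ ( -1 )*37^1*15299^(-1) * 81971^1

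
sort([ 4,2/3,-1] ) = [ - 1,2/3 , 4 ] 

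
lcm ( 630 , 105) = 630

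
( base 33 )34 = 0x67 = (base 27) 3m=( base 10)103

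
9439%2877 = 808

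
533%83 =35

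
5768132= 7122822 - 1354690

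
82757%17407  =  13129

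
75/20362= 75/20362= 0.00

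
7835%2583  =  86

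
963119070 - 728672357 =234446713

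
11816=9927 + 1889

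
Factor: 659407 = 7^1*94201^1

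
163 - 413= - 250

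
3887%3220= 667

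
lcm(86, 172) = 172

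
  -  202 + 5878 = 5676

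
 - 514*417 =-214338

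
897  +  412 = 1309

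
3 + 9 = 12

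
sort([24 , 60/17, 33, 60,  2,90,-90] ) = [ - 90, 2,60/17,24, 33, 60, 90 ] 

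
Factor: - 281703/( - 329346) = 2^(-1) *3^(  -  3 )*19^( - 1)*107^( - 1 )*93901^1 = 93901/109782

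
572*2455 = 1404260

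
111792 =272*411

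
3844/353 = 3844/353=10.89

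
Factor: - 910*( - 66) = 60060 = 2^2*3^1*5^1*7^1*11^1*13^1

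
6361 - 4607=1754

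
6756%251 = 230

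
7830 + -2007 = 5823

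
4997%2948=2049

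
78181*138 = 10788978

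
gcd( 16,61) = 1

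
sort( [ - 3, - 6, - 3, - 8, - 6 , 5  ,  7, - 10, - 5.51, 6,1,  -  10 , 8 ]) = [  -  10,  -  10, - 8, - 6,- 6, - 5.51,-3,- 3, 1, 5, 6 , 7,8 ] 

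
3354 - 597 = 2757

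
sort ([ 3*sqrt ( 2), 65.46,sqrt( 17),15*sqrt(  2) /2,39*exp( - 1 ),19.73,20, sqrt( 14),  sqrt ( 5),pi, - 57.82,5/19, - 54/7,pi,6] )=[ - 57.82, - 54/7,5/19 , sqrt( 5), pi, pi , sqrt( 14),sqrt( 17),3*sqrt ( 2) , 6,15* sqrt(2)/2 , 39*exp(-1), 19.73, 20,65.46 ] 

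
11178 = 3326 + 7852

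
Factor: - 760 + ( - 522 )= - 1282 = - 2^1 * 641^1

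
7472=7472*1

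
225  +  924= 1149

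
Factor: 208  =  2^4 * 13^1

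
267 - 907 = -640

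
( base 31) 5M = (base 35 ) 52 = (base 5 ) 1202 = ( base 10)177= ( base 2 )10110001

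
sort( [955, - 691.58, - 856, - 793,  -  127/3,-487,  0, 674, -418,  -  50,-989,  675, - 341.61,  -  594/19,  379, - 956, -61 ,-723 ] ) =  [ - 989 , - 956, - 856 ,-793, - 723, - 691.58,  -  487, - 418 , - 341.61, - 61 , - 50,  -  127/3, - 594/19, 0 , 379, 674,675,955 ] 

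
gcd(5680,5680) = 5680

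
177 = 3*59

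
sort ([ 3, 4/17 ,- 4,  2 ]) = [-4 , 4/17,2,3]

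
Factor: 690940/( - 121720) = - 2^( - 1)*17^( - 1) * 193^1 = - 193/34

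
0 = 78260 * 0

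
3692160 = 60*61536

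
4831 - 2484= 2347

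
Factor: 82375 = 5^3*659^1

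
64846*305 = 19778030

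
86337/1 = 86337=86337.00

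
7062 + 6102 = 13164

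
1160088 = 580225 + 579863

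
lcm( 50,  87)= 4350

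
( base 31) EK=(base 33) DP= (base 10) 454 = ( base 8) 706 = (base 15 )204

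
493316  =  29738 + 463578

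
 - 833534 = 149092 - 982626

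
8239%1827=931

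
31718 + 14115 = 45833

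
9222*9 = 82998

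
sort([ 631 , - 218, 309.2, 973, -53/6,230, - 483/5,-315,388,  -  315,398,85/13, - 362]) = [-362, - 315,-315, - 218, -483/5,-53/6, 85/13,230,309.2 , 388,398, 631,973 ]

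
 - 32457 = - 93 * 349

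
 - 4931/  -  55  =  4931/55 = 89.65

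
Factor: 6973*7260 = 2^2*3^1*5^1*11^2*19^1*367^1= 50623980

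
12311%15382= 12311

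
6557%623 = 327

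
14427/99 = 145 + 8/11 = 145.73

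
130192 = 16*8137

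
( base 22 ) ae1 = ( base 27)71J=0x141D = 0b1010000011101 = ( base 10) 5149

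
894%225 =219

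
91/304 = 91/304 = 0.30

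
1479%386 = 321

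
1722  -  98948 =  - 97226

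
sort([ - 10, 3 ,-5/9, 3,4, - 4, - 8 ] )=[-10 , - 8, - 4, - 5/9, 3,3, 4 ]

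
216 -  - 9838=10054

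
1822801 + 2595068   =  4417869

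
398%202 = 196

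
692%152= 84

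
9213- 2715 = 6498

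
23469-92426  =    -  68957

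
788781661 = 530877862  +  257903799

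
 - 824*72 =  - 59328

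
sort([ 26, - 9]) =[-9,26 ] 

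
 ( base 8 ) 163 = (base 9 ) 137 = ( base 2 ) 1110011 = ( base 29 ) 3s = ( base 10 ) 115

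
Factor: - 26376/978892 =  - 6594/244723 =-2^1*3^1*7^1*101^( - 1)*157^1 * 2423^(  -  1)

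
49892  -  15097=34795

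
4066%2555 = 1511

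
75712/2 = 37856=37856.00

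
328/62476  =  82/15619 = 0.01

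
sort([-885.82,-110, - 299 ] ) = [ - 885.82 ,- 299, - 110 ]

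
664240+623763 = 1288003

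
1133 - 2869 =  - 1736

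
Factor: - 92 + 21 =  - 71 = -71^1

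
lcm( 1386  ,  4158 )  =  4158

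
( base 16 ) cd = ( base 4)3031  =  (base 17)C1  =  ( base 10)205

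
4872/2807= 696/401=1.74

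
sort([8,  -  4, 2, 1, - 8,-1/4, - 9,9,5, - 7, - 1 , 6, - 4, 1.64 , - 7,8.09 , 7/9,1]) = [  -  9, - 8,- 7, - 7,-4, - 4, - 1,- 1/4, 7/9,1,  1,1.64,2,5,6,8,8.09, 9] 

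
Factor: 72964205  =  5^1*2297^1*6353^1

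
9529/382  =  9529/382 = 24.95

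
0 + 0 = 0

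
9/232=9/232 = 0.04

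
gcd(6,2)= 2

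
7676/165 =7676/165 = 46.52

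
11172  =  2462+8710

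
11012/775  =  11012/775 = 14.21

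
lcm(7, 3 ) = 21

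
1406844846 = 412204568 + 994640278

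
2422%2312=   110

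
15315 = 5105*3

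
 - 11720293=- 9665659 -2054634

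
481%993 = 481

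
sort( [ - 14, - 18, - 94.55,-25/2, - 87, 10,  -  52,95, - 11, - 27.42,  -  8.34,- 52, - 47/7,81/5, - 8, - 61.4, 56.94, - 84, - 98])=[ - 98, - 94.55, - 87, - 84,-61.4, - 52, - 52, - 27.42, - 18, - 14, - 25/2, - 11, -8.34, - 8, - 47/7,10, 81/5,56.94,95]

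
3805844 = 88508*43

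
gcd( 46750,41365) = 5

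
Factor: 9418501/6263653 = 11^( - 1)*139^1*67759^1*569423^ (- 1) 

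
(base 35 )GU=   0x24E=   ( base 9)725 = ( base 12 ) 412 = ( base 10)590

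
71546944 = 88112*812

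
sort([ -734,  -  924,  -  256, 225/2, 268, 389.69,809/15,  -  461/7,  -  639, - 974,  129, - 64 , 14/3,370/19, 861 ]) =[-974, - 924, - 734, - 639, - 256,-461/7, - 64, 14/3, 370/19,809/15, 225/2, 129,268 , 389.69, 861] 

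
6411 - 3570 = 2841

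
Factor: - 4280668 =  - 2^2 * 7^1* 17^2*23^2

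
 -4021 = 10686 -14707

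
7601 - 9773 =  - 2172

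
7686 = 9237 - 1551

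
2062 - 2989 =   -  927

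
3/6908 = 3/6908 = 0.00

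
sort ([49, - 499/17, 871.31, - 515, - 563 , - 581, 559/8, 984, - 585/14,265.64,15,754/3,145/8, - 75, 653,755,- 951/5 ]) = [ - 581, - 563, - 515,  -  951/5 , - 75, - 585/14,-499/17, 15,  145/8,49, 559/8,754/3,265.64,653, 755, 871.31, 984] 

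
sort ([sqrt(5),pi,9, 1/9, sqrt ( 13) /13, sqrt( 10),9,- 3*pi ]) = [-3*pi, 1/9,  sqrt( 13)/13, sqrt(5),pi , sqrt(10), 9 , 9] 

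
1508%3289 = 1508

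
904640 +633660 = 1538300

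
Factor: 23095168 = 2^7*67^1*2693^1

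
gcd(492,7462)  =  82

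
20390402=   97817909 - 77427507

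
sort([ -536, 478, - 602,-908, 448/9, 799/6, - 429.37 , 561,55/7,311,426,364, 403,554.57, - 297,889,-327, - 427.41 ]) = [ - 908,-602, - 536, - 429.37, -427.41, - 327, - 297  ,  55/7,448/9,799/6, 311,364,403, 426, 478,554.57,561,889]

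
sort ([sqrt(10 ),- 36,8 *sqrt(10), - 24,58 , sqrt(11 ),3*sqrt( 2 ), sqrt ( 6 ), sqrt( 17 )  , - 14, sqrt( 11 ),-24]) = [ - 36, - 24,-24, - 14, sqrt( 6),sqrt( 10),sqrt( 11),sqrt( 11 ),sqrt(  17),3*sqrt( 2),8*sqrt( 10), 58]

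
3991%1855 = 281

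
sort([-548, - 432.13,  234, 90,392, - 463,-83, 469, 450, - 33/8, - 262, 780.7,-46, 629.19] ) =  [ - 548, - 463, - 432.13,- 262,-83, - 46,-33/8, 90, 234,392,450, 469,629.19,780.7]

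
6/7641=2/2547 = 0.00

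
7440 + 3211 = 10651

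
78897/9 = 8766 + 1/3 =8766.33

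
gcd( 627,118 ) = 1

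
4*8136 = 32544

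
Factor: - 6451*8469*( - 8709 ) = 475803316971 = 3^3*941^1*2903^1*6451^1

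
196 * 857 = 167972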